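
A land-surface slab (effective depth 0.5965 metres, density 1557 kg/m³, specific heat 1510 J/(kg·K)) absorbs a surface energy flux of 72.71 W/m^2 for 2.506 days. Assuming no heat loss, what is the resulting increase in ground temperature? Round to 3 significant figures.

11.2 K

Areal heat capacity C = ρ c_p D = 1557 × 1510 × 0.5965 = 1.40×10^6 J/(m²·K).
Net heat input Q = F Δt = 72.71 × (2.506 days × 86400 s/day) = 1.57×10^7 J/m².
ΔT = Q / C = 1.57×10^7 / 1.40×10^6 = 11.2 K.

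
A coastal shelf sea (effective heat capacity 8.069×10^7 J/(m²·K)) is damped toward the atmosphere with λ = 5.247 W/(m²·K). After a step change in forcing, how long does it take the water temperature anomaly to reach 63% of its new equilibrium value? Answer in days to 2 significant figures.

Areal heat capacity C = 8.069×10^7 J/(m²·K) (given).
τ = C / λ = 8.07×10^7 / 5.247 = 1.54×10^7 s.
Fraction reached: 1 − e^(−t/τ) = 0.63 ⇒ t = −τ ln(1 − 0.63) = τ × 0.994.
t = 1.53×10^7 s = 177 days.

180 days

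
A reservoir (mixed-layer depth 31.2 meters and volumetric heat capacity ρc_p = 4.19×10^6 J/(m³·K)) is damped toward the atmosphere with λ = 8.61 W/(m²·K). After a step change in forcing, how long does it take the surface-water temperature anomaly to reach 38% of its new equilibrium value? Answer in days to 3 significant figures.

84.0 days

Areal heat capacity C = ρc_p × D = 4.19×10^6 × 31.2 = 1.31×10^8 J/(m²·K).
τ = C / λ = 1.31×10^8 / 8.61 = 1.52×10^7 s.
Fraction reached: 1 − e^(−t/τ) = 0.38 ⇒ t = −τ ln(1 − 0.38) = τ × 0.478.
t = 7.26×10^6 s = 84.0 days.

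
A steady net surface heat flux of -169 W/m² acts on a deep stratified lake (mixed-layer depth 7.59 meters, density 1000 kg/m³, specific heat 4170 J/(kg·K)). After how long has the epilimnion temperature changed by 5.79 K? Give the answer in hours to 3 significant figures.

Areal heat capacity C = ρ c_p D = 1000 × 4170 × 7.59 = 3.17×10^7 J/(m^2 K).
Time required: Δt = C ΔT / F = 3.17×10^7 × -5.79 / -169 = 1.08×10^6 s.
In hours: 1.08×10^6 s / (3600 s/hour) = 301 hours.

301 hours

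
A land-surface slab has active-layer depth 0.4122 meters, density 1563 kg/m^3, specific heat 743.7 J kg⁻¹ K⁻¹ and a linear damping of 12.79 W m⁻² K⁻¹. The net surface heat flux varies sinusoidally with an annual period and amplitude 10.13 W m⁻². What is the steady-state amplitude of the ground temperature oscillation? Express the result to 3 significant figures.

0.792 K

Areal heat capacity C = ρ c_p D = 1563 × 743.7 × 0.4122 = 4.79×10^5 J m⁻² K⁻¹.
Angular frequency ω = 2π / T = 2π / 3.15×10^7 s = 1.99×10^-7 s⁻¹.
√((Cω)² + λ²) = √((0.0955)² + 12.79²) = 12.8 W/(m²·K).
Amplitude A = F₀ / √((Cω)²+λ²) = 10.13 / 12.8 = 0.792 K.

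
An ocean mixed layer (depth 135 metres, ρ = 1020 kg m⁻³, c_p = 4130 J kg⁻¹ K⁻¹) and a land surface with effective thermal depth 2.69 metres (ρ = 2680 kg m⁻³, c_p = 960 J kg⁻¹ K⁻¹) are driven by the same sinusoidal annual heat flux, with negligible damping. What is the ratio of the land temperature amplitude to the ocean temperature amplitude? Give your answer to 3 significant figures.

82.2

C_ocean = 1020 × 4130 × 135 = 5.69×10^8 J/(m²·K).
C_land = 2680 × 960 × 2.69 = 6.92×10^6 J/(m²·K).
Undamped amplitude ∝ 1/C, so A_land/A_ocean = C_ocean/C_land = 82.2.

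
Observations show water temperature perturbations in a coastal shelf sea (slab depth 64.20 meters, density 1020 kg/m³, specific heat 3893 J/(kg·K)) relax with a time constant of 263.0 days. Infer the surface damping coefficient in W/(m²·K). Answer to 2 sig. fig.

11

Areal heat capacity C = ρ c_p D = 1020 × 3893 × 64.20 = 2.55×10^8 J/(m²·K).
τ = 263.0 days = 2.27×10^7 s.
λ = C / τ = 2.55×10^8 / 2.27×10^7 = 11.2 W/(m²·K).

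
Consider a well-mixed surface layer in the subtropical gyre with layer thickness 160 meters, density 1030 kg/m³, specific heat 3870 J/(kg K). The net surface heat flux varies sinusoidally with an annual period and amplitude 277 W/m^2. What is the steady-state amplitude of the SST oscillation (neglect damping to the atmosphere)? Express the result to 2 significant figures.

2.2 K

Areal heat capacity C = ρ c_p D = 1030 × 3870 × 160 = 6.38×10^8 J/(m²·K).
Angular frequency ω = 2π / T = 2π / 3.15×10^7 s = 1.99×10^-7 s⁻¹.
Cω = 6.38×10^8 × 1.99×10^-7 = 127 W/(m²·K).
Amplitude A = F₀ / (Cω) = 277 / 127 = 2.18 K.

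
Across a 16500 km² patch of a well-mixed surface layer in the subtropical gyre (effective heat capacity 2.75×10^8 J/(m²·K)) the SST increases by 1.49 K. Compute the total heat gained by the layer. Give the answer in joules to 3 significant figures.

Areal heat capacity C = 2.75×10^8 J/(m²·K) (given).
Heat per unit area: q = C ΔT = 2.75×10^8 × 1.49 = 4.10×10^8 J/m².
Total heat: Q = q × A = 4.10×10^8 × (16500 × 10⁶ m²) = 6.76×10^18 J.

6.76×10^18 J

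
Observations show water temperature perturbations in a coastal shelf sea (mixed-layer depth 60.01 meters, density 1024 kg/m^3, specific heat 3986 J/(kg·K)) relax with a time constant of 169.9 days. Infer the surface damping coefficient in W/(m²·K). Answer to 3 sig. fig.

16.7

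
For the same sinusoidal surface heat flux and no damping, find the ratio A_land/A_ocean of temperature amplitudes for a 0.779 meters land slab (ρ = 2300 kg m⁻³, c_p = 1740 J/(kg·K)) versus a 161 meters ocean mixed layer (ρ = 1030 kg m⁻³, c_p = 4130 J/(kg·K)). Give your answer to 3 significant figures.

C_ocean = 1030 × 4130 × 161 = 6.85×10^8 J/(m²·K).
C_land = 2300 × 1740 × 0.779 = 3.12×10^6 J/(m²·K).
Undamped amplitude ∝ 1/C, so A_land/A_ocean = C_ocean/C_land = 220.

220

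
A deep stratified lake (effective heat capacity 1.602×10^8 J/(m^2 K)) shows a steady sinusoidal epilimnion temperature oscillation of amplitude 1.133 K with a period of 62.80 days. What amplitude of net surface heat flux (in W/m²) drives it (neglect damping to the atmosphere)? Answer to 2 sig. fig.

210

Areal heat capacity C = 1.602×10^8 J/(m^2 K) (given).
ω = 2π / 5.43×10^6 s = 1.16×10^-6 s⁻¹.
Cω = 1.60×10^8 × 1.16×10^-6 = 186 W/(m²·K).
F₀ = A × Cω = 1.133 × 186 = 210 W/m².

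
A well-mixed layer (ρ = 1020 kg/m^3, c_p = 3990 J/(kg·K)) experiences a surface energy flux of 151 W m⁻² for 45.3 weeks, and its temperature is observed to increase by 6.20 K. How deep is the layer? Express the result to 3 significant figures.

164 m

Heat input Q = F Δt = 151 × 2.74×10^7 s = 4.14×10^9 J/m².
Required areal heat capacity C = Q / ΔT = 6.67×10^8 J/(m²·K).
Depth D = C / (ρ c_p) = 6.67×10^8 / (1020 × 3990) = 164 m.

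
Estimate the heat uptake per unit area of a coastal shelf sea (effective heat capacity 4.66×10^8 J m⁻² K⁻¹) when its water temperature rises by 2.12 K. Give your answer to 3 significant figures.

Areal heat capacity C = 4.66×10^8 J m⁻² K⁻¹ (given).
ΔQ = C ΔT = 4.66×10^8 × 2.12 = 9.88×10^8 J/m².

9.88×10^8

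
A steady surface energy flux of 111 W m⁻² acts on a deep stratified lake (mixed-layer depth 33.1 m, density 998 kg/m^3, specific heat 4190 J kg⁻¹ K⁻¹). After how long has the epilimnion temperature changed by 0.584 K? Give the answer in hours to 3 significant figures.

202 hours

Areal heat capacity C = ρ c_p D = 998 × 4190 × 33.1 = 1.38×10^8 J/(m²·K).
Time required: Δt = C ΔT / F = 1.38×10^8 × 0.584 / 111 = 7.28×10^5 s.
In hours: 7.28×10^5 s / (3600 s/hour) = 202 hours.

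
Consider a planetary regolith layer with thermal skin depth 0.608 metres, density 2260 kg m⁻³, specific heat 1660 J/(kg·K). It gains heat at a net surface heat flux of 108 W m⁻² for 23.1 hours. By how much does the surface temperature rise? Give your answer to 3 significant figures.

Areal heat capacity C = ρ c_p D = 2260 × 1660 × 0.608 = 2.28×10^6 J/(m²·K).
Net heat input Q = F Δt = 108 × (23.1 hours × 3600 s/hour) = 8.98×10^6 J/m².
ΔT = Q / C = 8.98×10^6 / 2.28×10^6 = 3.94 K.

3.94 K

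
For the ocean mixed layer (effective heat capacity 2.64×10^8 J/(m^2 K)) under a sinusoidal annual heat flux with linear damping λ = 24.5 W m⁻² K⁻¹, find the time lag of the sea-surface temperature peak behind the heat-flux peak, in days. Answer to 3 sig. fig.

65.9 days

Areal heat capacity C = 2.64×10^8 J/(m^2 K) (given).
ω = 2π / 3.15×10^7 s = 1.99×10^-7 s⁻¹.
Phase lag φ = arctan(Cω/λ) = arctan(52.6/24.5) = 1.13 rad.
Time lag = φ / ω = 1.13 / 1.99×10^-7 = 5.70×10^6 s = 65.9 days.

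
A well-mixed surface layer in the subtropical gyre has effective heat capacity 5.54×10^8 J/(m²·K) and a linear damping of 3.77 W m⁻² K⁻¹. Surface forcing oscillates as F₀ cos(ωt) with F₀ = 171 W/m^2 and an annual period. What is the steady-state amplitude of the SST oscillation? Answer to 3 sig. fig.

Areal heat capacity C = 5.54×10^8 J/(m²·K) (given).
Angular frequency ω = 2π / T = 2π / 3.15×10^7 s = 1.99×10^-7 s⁻¹.
√((Cω)² + λ²) = √((110)² + 3.77²) = 110 W/(m²·K).
Amplitude A = F₀ / √((Cω)²+λ²) = 171 / 110 = 1.55 K.

1.55 K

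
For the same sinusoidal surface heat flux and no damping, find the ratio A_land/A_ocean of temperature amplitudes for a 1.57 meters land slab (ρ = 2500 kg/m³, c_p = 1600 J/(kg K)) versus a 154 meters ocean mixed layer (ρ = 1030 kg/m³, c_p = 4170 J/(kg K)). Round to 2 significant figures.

110

C_ocean = 1030 × 4170 × 154 = 6.61×10^8 J/(m²·K).
C_land = 2500 × 1600 × 1.57 = 6.28×10^6 J/(m²·K).
Undamped amplitude ∝ 1/C, so A_land/A_ocean = C_ocean/C_land = 105.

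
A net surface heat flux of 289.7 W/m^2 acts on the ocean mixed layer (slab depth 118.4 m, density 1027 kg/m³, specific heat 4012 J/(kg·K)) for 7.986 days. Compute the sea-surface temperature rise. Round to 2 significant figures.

Areal heat capacity C = ρ c_p D = 1027 × 4012 × 118.4 = 4.88×10^8 J/(m^2 K).
Net heat input Q = F Δt = 289.7 × (7.986 days × 86400 s/day) = 2.00×10^8 J/m².
ΔT = Q / C = 2.00×10^8 / 4.88×10^8 = 0.410 K.

0.41 K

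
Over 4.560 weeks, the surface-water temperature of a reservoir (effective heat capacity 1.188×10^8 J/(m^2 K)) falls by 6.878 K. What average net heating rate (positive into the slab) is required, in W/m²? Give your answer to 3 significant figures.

Areal heat capacity C = 1.188×10^8 J/(m^2 K) (given).
Required heat per unit area: Q = C ΔT = 1.19×10^8 × -6.878 = -8.17×10^8 J/m².
Flux F = Q / Δt = -8.17×10^8 / 2.76×10^6 s = -296 W/m².

-296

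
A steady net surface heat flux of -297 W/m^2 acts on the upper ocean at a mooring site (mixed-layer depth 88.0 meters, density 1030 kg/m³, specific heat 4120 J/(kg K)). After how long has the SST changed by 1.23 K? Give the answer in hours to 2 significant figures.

430 hours

Areal heat capacity C = ρ c_p D = 1030 × 4120 × 88.0 = 3.73×10^8 J m⁻² K⁻¹.
Time required: Δt = C ΔT / F = 3.73×10^8 × -1.23 / -297 = 1.55×10^6 s.
In hours: 1.55×10^6 s / (3600 s/hour) = 430 hours.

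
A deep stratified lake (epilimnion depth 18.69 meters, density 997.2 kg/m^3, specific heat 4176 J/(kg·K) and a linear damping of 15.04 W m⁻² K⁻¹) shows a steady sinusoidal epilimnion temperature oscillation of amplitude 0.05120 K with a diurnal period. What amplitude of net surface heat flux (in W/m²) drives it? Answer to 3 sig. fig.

290

Areal heat capacity C = ρ c_p D = 997.2 × 4176 × 18.69 = 7.78×10^7 J/(m^2 K).
ω = 2π / 86400 s = 7.27×10^-5 s⁻¹.
√((Cω)² + λ²) = √((5660)² + 15.04²) = 5660 W/(m²·K).
F₀ = A × √((Cω)²+λ²) = 0.05120 × 5660 = 290 W/m².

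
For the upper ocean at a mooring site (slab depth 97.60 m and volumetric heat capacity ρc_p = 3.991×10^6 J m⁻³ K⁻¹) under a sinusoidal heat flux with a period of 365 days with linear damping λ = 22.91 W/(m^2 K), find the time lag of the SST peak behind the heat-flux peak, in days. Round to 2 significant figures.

Areal heat capacity C = ρc_p × D = 3.991×10^6 × 97.60 = 3.90×10^8 J m⁻² K⁻¹.
ω = 2π / 3.15×10^7 s = 1.99×10^-7 s⁻¹.
Phase lag φ = arctan(Cω/λ) = arctan(77.6/22.91) = 1.28 rad.
Time lag = φ / ω = 1.28 / 1.99×10^-7 = 6.44×10^6 s = 74.6 days.

75 days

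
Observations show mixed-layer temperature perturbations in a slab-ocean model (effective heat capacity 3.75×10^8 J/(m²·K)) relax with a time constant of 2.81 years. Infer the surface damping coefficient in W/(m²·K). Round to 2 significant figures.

Areal heat capacity C = 3.75×10^8 J/(m²·K) (given).
τ = 2.81 years = 8.87×10^7 s.
λ = C / τ = 3.75×10^8 / 8.87×10^7 = 4.23 W/(m²·K).

4.2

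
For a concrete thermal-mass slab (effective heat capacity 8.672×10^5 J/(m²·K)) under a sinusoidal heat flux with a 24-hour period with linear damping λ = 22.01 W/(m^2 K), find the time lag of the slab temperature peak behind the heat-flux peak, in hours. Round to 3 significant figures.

4.72 hours

Areal heat capacity C = 8.672×10^5 J/(m²·K) (given).
ω = 2π / 86400 s = 7.27×10^-5 s⁻¹.
Phase lag φ = arctan(Cω/λ) = arctan(63.1/22.01) = 1.24 rad.
Time lag = φ / ω = 1.24 / 7.27×10^-5 = 17000 s = 4.72 hours.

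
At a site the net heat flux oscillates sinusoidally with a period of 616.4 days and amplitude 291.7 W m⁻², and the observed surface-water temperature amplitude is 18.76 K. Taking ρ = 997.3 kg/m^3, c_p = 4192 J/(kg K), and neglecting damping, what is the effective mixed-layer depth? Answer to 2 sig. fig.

32 m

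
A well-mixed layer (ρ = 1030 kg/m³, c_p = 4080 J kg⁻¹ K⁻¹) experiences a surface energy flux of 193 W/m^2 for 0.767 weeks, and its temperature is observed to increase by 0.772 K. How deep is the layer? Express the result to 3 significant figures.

27.6 m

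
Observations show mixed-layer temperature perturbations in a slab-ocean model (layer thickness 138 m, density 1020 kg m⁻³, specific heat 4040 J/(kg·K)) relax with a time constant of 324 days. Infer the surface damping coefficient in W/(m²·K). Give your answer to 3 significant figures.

20.3

Areal heat capacity C = ρ c_p D = 1020 × 4040 × 138 = 5.69×10^8 J/(m^2 K).
τ = 324 days = 2.80×10^7 s.
λ = C / τ = 5.69×10^8 / 2.80×10^7 = 20.3 W/(m²·K).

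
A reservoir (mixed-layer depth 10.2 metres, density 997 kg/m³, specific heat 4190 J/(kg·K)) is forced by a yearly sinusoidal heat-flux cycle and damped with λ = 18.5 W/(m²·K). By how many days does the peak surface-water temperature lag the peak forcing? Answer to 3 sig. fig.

Areal heat capacity C = ρ c_p D = 997 × 4190 × 10.2 = 4.26×10^7 J m⁻² K⁻¹.
ω = 2π / 3.15×10^7 s = 1.99×10^-7 s⁻¹.
Phase lag φ = arctan(Cω/λ) = arctan(8.49/18.5) = 0.430 rad.
Time lag = φ / ω = 0.430 / 1.99×10^-7 = 2.16×10^6 s = 25.0 days.

25.0 days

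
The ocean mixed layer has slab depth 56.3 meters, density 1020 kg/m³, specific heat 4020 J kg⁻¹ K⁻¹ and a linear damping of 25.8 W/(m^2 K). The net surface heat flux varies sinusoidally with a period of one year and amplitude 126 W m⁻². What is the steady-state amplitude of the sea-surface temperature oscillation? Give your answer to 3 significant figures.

2.39 K

Areal heat capacity C = ρ c_p D = 1020 × 4020 × 56.3 = 2.31×10^8 J/(m^2 K).
Angular frequency ω = 2π / T = 2π / 3.15×10^7 s = 1.99×10^-7 s⁻¹.
√((Cω)² + λ²) = √((46.0)² + 25.8²) = 52.7 W/(m²·K).
Amplitude A = F₀ / √((Cω)²+λ²) = 126 / 52.7 = 2.39 K.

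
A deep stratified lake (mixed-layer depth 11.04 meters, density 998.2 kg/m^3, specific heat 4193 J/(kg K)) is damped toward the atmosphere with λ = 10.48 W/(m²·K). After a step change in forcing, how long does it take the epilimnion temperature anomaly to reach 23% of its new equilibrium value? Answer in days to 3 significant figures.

13.3 days

Areal heat capacity C = ρ c_p D = 998.2 × 4193 × 11.04 = 4.62×10^7 J/(m^2 K).
τ = C / λ = 4.62×10^7 / 10.48 = 4.41×10^6 s.
Fraction reached: 1 − e^(−t/τ) = 0.23 ⇒ t = −τ ln(1 − 0.23) = τ × 0.261.
t = 1.15×10^6 s = 13.3 days.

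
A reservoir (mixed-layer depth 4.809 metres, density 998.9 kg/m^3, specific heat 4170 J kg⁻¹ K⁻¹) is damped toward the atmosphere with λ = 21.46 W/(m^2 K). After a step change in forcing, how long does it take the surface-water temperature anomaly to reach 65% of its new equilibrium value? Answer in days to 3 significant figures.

11.3 days

Areal heat capacity C = ρ c_p D = 998.9 × 4170 × 4.809 = 2.00×10^7 J/(m²·K).
τ = C / λ = 2.00×10^7 / 21.46 = 9.33×10^5 s.
Fraction reached: 1 − e^(−t/τ) = 0.65 ⇒ t = −τ ln(1 − 0.65) = τ × 1.05.
t = 9.80×10^5 s = 11.3 days.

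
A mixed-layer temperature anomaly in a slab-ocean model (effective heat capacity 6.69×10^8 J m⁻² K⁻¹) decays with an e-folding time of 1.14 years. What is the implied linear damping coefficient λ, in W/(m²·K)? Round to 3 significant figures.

Areal heat capacity C = 6.69×10^8 J m⁻² K⁻¹ (given).
τ = 1.14 years = 3.60×10^7 s.
λ = C / τ = 6.69×10^8 / 3.60×10^7 = 18.6 W/(m²·K).

18.6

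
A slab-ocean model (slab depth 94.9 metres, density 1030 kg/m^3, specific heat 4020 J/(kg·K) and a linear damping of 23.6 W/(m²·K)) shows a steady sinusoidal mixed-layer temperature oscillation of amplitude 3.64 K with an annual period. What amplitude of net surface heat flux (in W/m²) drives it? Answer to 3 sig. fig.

Areal heat capacity C = ρ c_p D = 1030 × 4020 × 94.9 = 3.93×10^8 J/(m²·K).
ω = 2π / 3.15×10^7 s = 1.99×10^-7 s⁻¹.
√((Cω)² + λ²) = √((78.3)² + 23.6²) = 81.8 W/(m²·K).
F₀ = A × √((Cω)²+λ²) = 3.64 × 81.8 = 298 W/m².

298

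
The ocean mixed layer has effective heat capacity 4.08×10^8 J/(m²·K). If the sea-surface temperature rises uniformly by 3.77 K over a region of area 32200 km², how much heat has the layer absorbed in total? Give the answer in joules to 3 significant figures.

4.95×10^19 J

Areal heat capacity C = 4.08×10^8 J/(m²·K) (given).
Heat per unit area: q = C ΔT = 4.08×10^8 × 3.77 = 1.54×10^9 J/m².
Total heat: Q = q × A = 1.54×10^9 × (32200 × 10⁶ m²) = 4.95×10^19 J.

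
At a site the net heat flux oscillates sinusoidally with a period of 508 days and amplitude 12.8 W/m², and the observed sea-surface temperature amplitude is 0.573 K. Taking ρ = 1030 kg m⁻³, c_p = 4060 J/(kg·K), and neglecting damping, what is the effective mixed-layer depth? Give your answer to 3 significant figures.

ω = 2π / 4.39×10^7 s = 1.43×10^-7 s⁻¹.
Required C = F₀ / (A ω) = 12.8 / (0.573 × 1.43×10^-7) = 1.56×10^8 J/(m²·K).
D = C / (ρ c_p) = 1.56×10^8 / (1030 × 4060) = 37.3 m.

37.3 m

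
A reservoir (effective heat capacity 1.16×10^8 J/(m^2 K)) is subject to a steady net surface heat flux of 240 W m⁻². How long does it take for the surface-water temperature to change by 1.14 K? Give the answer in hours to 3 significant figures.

Areal heat capacity C = 1.16×10^8 J/(m^2 K) (given).
Time required: Δt = C ΔT / F = 1.16×10^8 × 1.14 / 240 = 5.51×10^5 s.
In hours: 5.51×10^5 s / (3600 s/hour) = 153 hours.

153 hours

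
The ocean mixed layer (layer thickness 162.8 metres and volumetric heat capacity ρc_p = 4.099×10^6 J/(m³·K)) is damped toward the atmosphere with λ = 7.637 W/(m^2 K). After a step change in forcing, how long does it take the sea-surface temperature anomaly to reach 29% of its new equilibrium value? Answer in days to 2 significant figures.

Areal heat capacity C = ρc_p × D = 4.099×10^6 × 162.8 = 6.67×10^8 J/(m^2 K).
τ = C / λ = 6.67×10^8 / 7.637 = 8.74×10^7 s.
Fraction reached: 1 − e^(−t/τ) = 0.29 ⇒ t = −τ ln(1 − 0.29) = τ × 0.342.
t = 2.99×10^7 s = 346 days.

350 days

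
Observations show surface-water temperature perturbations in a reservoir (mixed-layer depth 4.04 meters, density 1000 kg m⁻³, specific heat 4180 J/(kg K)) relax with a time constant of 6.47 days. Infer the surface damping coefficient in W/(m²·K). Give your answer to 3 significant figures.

Areal heat capacity C = ρ c_p D = 1000 × 4180 × 4.04 = 1.69×10^7 J/(m^2 K).
τ = 6.47 days = 5.59×10^5 s.
λ = C / τ = 1.69×10^7 / 5.59×10^5 = 30.2 W/(m²·K).

30.2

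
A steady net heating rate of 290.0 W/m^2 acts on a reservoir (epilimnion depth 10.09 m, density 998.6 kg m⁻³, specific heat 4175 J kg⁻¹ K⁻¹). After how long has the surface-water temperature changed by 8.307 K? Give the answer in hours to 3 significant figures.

Areal heat capacity C = ρ c_p D = 998.6 × 4175 × 10.09 = 4.21×10^7 J/(m²·K).
Time required: Δt = C ΔT / F = 4.21×10^7 × 8.307 / 290.0 = 1.20×10^6 s.
In hours: 1.20×10^6 s / (3600 s/hour) = 335 hours.

335 hours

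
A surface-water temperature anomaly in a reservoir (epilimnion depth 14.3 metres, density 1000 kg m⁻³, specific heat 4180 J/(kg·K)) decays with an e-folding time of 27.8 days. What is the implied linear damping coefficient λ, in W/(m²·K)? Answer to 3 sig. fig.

24.9

Areal heat capacity C = ρ c_p D = 1000 × 4180 × 14.3 = 5.98×10^7 J m⁻² K⁻¹.
τ = 27.8 days = 2.40×10^6 s.
λ = C / τ = 5.98×10^7 / 2.40×10^6 = 24.9 W/(m²·K).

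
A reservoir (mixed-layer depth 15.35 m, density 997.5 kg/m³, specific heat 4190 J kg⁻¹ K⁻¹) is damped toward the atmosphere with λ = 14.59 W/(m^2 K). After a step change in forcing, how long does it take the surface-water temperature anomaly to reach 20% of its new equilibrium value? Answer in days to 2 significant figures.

Areal heat capacity C = ρ c_p D = 997.5 × 4190 × 15.35 = 6.42×10^7 J/(m²·K).
τ = C / λ = 6.42×10^7 / 14.59 = 4.40×10^6 s.
Fraction reached: 1 − e^(−t/τ) = 0.20 ⇒ t = −τ ln(1 − 0.20) = τ × 0.223.
t = 9.81×10^5 s = 11.4 days.

11 days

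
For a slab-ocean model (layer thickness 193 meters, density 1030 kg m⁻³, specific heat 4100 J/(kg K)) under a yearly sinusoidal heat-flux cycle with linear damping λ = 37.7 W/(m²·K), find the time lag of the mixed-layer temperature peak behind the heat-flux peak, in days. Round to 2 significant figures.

78 days

Areal heat capacity C = ρ c_p D = 1030 × 4100 × 193 = 8.15×10^8 J m⁻² K⁻¹.
ω = 2π / 3.15×10^7 s = 1.99×10^-7 s⁻¹.
Phase lag φ = arctan(Cω/λ) = arctan(162/37.7) = 1.34 rad.
Time lag = φ / ω = 1.34 / 1.99×10^-7 = 6.74×10^6 s = 78.0 days.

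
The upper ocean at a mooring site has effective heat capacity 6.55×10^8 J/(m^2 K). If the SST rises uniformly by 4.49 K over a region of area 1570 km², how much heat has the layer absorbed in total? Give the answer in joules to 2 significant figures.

Areal heat capacity C = 6.55×10^8 J/(m^2 K) (given).
Heat per unit area: q = C ΔT = 6.55×10^8 × 4.49 = 2.94×10^9 J/m².
Total heat: Q = q × A = 2.94×10^9 × (1570 × 10⁶ m²) = 4.62×10^18 J.

4.6×10^18 J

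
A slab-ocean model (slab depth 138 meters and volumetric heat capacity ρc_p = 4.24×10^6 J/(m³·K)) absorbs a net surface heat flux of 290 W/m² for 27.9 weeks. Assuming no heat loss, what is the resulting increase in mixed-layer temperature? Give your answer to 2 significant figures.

8.4 K

Areal heat capacity C = ρc_p × D = 4.24×10^6 × 138 = 5.85×10^8 J/(m^2 K).
Net heat input Q = F Δt = 290 × (27.9 weeks × 6.048×10^5 s/week) = 4.89×10^9 J/m².
ΔT = Q / C = 4.89×10^9 / 5.85×10^8 = 8.36 K.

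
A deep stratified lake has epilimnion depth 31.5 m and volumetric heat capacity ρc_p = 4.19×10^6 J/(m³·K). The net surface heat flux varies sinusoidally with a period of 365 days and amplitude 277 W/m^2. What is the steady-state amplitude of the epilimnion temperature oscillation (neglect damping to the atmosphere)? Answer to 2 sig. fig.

11 K

Areal heat capacity C = ρc_p × D = 4.19×10^6 × 31.5 = 1.32×10^8 J/(m^2 K).
Angular frequency ω = 2π / T = 2π / 3.15×10^7 s = 1.99×10^-7 s⁻¹.
Cω = 1.32×10^8 × 1.99×10^-7 = 26.3 W/(m²·K).
Amplitude A = F₀ / (Cω) = 277 / 26.3 = 10.5 K.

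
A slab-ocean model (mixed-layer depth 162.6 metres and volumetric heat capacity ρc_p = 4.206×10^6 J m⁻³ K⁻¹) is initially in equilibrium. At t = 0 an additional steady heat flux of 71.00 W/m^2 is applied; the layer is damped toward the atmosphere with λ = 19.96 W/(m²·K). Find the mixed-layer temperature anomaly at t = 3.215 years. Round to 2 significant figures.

Areal heat capacity C = ρc_p × D = 4.206×10^6 × 162.6 = 6.84×10^8 J m⁻² K⁻¹.
τ = C / λ = 6.84×10^8 / 19.96 = 3.43×10^7 s.
Equilibrium anomaly ΔT_eq = F / λ = 71.00 / 19.96 = 3.56 K.
t = 3.215 years = 1.01×10^8 s, so t/τ = 2.96.
ΔT(t) = ΔT_eq (1 − e^(−t/τ)) = 3.56 × (1 − e^−2.96) = 3.37 K.

3.4 K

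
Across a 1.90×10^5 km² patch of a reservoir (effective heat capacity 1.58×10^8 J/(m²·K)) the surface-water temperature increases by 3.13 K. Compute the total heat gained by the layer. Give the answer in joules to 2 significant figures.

9.4×10^19 J

Areal heat capacity C = 1.58×10^8 J/(m²·K) (given).
Heat per unit area: q = C ΔT = 1.58×10^8 × 3.13 = 4.95×10^8 J/m².
Total heat: Q = q × A = 4.95×10^8 × (1.90×10^5 × 10⁶ m²) = 9.40×10^19 J.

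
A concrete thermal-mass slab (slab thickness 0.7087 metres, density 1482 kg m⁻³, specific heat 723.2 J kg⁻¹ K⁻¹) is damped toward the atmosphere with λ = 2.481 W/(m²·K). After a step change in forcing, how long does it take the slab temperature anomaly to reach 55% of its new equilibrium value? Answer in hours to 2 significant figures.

68 hours

Areal heat capacity C = ρ c_p D = 1482 × 723.2 × 0.7087 = 7.60×10^5 J/(m^2 K).
τ = C / λ = 7.60×10^5 / 2.481 = 3.06×10^5 s.
Fraction reached: 1 − e^(−t/τ) = 0.55 ⇒ t = −τ ln(1 − 0.55) = τ × 0.799.
t = 2.44×10^5 s = 67.9 hours.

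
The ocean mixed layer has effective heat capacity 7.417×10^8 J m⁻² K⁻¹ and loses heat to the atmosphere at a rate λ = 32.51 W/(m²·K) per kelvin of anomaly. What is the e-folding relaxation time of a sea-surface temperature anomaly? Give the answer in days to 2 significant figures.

Areal heat capacity C = 7.417×10^8 J m⁻² K⁻¹ (given).
Relaxation time τ = C / λ = 7.42×10^8 / 32.51 = 2.28×10^7 s.
In days: 2.28×10^7 s / (86400 s/day) = 264 days.

260 days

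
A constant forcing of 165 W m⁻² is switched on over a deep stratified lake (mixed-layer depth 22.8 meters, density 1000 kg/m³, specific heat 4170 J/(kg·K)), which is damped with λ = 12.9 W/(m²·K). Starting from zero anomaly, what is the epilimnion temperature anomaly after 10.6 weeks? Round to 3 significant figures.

7.43 K

Areal heat capacity C = ρ c_p D = 1000 × 4170 × 22.8 = 9.51×10^7 J/(m²·K).
τ = C / λ = 9.51×10^7 / 12.9 = 7.37×10^6 s.
Equilibrium anomaly ΔT_eq = F / λ = 165 / 12.9 = 12.8 K.
t = 10.6 weeks = 6.41×10^6 s, so t/τ = 0.870.
ΔT(t) = ΔT_eq (1 − e^(−t/τ)) = 12.8 × (1 − e^−0.870) = 7.43 K.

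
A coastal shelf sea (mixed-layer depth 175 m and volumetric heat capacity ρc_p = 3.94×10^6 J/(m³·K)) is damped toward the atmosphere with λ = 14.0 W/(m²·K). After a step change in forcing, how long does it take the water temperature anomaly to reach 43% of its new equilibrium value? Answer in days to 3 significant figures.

320 days

Areal heat capacity C = ρc_p × D = 3.94×10^6 × 175 = 6.90×10^8 J m⁻² K⁻¹.
τ = C / λ = 6.90×10^8 / 14.0 = 4.93×10^7 s.
Fraction reached: 1 − e^(−t/τ) = 0.43 ⇒ t = −τ ln(1 − 0.43) = τ × 0.562.
t = 2.77×10^7 s = 320 days.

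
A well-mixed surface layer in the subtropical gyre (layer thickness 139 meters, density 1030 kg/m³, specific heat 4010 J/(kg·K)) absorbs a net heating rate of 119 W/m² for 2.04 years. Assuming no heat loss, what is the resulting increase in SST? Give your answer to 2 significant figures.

13 K

Areal heat capacity C = ρ c_p D = 1030 × 4010 × 139 = 5.74×10^8 J m⁻² K⁻¹.
Net heat input Q = F Δt = 119 × (2.04 years × 3.156×10^7 s/year) = 7.66×10^9 J/m².
ΔT = Q / C = 7.66×10^9 / 5.74×10^8 = 13.3 K.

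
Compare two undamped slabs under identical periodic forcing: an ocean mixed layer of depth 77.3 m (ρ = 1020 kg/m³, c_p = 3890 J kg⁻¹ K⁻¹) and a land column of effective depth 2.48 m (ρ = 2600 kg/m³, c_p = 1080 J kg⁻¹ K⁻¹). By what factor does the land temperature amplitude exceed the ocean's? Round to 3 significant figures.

C_ocean = 1020 × 3890 × 77.3 = 3.07×10^8 J/(m²·K).
C_land = 2600 × 1080 × 2.48 = 6.96×10^6 J/(m²·K).
Undamped amplitude ∝ 1/C, so A_land/A_ocean = C_ocean/C_land = 44.0.

44.0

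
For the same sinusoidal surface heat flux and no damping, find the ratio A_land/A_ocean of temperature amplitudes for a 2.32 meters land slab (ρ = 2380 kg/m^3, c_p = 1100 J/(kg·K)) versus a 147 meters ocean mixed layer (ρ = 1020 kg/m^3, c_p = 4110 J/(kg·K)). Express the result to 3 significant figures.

101

C_ocean = 1020 × 4110 × 147 = 6.16×10^8 J/(m²·K).
C_land = 2380 × 1100 × 2.32 = 6.07×10^6 J/(m²·K).
Undamped amplitude ∝ 1/C, so A_land/A_ocean = C_ocean/C_land = 101.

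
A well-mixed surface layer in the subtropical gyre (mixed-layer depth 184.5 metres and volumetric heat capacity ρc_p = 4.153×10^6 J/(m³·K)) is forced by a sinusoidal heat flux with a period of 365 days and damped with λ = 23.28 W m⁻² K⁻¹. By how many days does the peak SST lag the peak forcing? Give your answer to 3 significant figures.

82.5 days

Areal heat capacity C = ρc_p × D = 4.153×10^6 × 184.5 = 7.66×10^8 J m⁻² K⁻¹.
ω = 2π / 3.15×10^7 s = 1.99×10^-7 s⁻¹.
Phase lag φ = arctan(Cω/λ) = arctan(153/23.28) = 1.42 rad.
Time lag = φ / ω = 1.42 / 1.99×10^-7 = 7.12×10^6 s = 82.5 days.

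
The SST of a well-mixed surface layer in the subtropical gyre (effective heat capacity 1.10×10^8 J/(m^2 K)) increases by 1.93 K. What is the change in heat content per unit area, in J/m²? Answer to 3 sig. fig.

Areal heat capacity C = 1.10×10^8 J/(m^2 K) (given).
ΔQ = C ΔT = 1.10×10^8 × 1.93 = 2.12×10^8 J/m².

2.12×10^8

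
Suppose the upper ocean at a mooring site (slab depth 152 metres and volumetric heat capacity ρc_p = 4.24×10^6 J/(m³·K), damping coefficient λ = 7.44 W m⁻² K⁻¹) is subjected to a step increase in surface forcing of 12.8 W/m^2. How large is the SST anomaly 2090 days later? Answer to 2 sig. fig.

Areal heat capacity C = ρc_p × D = 4.24×10^6 × 152 = 6.44×10^8 J/(m^2 K).
τ = C / λ = 6.44×10^8 / 7.44 = 8.66×10^7 s.
Equilibrium anomaly ΔT_eq = F / λ = 12.8 / 7.44 = 1.72 K.
t = 2090 days = 1.81×10^8 s, so t/τ = 2.08.
ΔT(t) = ΔT_eq (1 − e^(−t/τ)) = 1.72 × (1 − e^−2.08) = 1.51 K.

1.5 K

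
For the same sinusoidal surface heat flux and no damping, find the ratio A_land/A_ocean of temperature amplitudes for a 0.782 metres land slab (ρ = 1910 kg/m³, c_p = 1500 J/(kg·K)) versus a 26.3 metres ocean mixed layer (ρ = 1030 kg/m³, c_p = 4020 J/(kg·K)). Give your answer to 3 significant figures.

48.6

C_ocean = 1030 × 4020 × 26.3 = 1.09×10^8 J/(m²·K).
C_land = 1910 × 1500 × 0.782 = 2.24×10^6 J/(m²·K).
Undamped amplitude ∝ 1/C, so A_land/A_ocean = C_ocean/C_land = 48.6.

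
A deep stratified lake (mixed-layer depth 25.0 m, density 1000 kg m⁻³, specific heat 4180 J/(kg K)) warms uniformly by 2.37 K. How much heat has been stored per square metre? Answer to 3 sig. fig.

Areal heat capacity C = ρ c_p D = 1000 × 4180 × 25.0 = 1.04×10^8 J m⁻² K⁻¹.
ΔQ = C ΔT = 1.04×10^8 × 2.37 = 2.48×10^8 J/m².

2.48×10^8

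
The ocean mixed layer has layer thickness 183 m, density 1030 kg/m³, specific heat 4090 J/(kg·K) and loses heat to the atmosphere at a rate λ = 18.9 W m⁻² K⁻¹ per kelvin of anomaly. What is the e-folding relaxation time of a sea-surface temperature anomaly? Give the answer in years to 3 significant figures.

Areal heat capacity C = ρ c_p D = 1030 × 4090 × 183 = 7.71×10^8 J m⁻² K⁻¹.
Relaxation time τ = C / λ = 7.71×10^8 / 18.9 = 4.08×10^7 s.
In years: 4.08×10^7 s / (3.156×10^7 s/year) = 1.29 years.

1.29 years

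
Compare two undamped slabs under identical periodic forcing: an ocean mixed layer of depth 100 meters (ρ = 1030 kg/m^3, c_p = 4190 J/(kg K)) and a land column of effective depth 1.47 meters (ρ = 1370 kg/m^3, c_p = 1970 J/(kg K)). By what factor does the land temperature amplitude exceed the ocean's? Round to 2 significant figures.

110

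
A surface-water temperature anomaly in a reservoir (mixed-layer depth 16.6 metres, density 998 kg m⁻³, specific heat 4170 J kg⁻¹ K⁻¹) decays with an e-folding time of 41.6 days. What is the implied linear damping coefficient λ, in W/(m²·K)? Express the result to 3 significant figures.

Areal heat capacity C = ρ c_p D = 998 × 4170 × 16.6 = 6.91×10^7 J/(m^2 K).
τ = 41.6 days = 3.59×10^6 s.
λ = C / τ = 6.91×10^7 / 3.59×10^6 = 19.2 W/(m²·K).

19.2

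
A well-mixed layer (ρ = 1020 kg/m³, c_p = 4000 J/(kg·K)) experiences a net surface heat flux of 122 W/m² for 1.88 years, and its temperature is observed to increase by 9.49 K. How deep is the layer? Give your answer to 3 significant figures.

187 m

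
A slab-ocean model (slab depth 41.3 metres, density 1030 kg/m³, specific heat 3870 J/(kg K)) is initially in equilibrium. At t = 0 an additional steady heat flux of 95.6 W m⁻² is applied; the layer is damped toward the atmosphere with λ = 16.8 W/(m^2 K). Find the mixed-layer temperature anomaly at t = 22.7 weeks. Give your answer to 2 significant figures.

4.3 K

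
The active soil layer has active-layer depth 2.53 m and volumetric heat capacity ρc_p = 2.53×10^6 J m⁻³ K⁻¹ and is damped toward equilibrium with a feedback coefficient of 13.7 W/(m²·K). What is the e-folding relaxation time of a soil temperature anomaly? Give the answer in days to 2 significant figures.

Areal heat capacity C = ρc_p × D = 2.53×10^6 × 2.53 = 6.40×10^6 J/(m²·K).
Relaxation time τ = C / λ = 6.40×10^6 / 13.7 = 4.67×10^5 s.
In days: 4.67×10^5 s / (86400 s/day) = 5.41 days.

5.4 days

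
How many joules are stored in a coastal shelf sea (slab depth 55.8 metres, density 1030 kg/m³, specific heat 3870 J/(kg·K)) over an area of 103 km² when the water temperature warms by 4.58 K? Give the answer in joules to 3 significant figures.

1.05×10^17 J

Areal heat capacity C = ρ c_p D = 1030 × 3870 × 55.8 = 2.22×10^8 J/(m²·K).
Heat per unit area: q = C ΔT = 2.22×10^8 × 4.58 = 1.02×10^9 J/m².
Total heat: Q = q × A = 1.02×10^9 × (103 × 10⁶ m²) = 1.05×10^17 J.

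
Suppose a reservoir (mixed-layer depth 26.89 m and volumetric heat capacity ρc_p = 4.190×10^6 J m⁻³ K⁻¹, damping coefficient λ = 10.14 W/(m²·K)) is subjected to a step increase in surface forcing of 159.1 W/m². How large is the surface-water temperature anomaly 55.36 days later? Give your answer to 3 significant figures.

5.49 K

Areal heat capacity C = ρc_p × D = 4.190×10^6 × 26.89 = 1.13×10^8 J/(m^2 K).
τ = C / λ = 1.13×10^8 / 10.14 = 1.11×10^7 s.
Equilibrium anomaly ΔT_eq = F / λ = 159.1 / 10.14 = 15.7 K.
t = 55.36 days = 4.78×10^6 s, so t/τ = 0.430.
ΔT(t) = ΔT_eq (1 − e^(−t/τ)) = 15.7 × (1 − e^−0.430) = 5.49 K.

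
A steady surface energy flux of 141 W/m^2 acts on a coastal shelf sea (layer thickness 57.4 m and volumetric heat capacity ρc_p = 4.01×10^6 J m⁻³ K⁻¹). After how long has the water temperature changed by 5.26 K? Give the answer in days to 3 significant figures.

99.4 days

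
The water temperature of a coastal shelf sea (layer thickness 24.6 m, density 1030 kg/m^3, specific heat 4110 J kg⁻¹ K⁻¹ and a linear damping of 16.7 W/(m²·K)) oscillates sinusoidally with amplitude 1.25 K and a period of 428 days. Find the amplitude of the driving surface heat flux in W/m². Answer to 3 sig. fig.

Areal heat capacity C = ρ c_p D = 1030 × 4110 × 24.6 = 1.04×10^8 J m⁻² K⁻¹.
ω = 2π / 3.70×10^7 s = 1.70×10^-7 s⁻¹.
√((Cω)² + λ²) = √((17.7)² + 16.7²) = 24.3 W/(m²·K).
F₀ = A × √((Cω)²+λ²) = 1.25 × 24.3 = 30.4 W/m².

30.4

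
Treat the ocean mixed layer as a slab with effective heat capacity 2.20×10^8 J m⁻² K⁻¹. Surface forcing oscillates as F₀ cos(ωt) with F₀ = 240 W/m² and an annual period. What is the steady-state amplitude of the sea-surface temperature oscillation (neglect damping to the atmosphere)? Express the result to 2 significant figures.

5.5 K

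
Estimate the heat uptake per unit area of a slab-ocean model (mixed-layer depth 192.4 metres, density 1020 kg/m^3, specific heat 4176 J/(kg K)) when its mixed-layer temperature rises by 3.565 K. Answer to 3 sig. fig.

2.92×10^9

Areal heat capacity C = ρ c_p D = 1020 × 4176 × 192.4 = 8.20×10^8 J/(m²·K).
ΔQ = C ΔT = 8.20×10^8 × 3.565 = 2.92×10^9 J/m².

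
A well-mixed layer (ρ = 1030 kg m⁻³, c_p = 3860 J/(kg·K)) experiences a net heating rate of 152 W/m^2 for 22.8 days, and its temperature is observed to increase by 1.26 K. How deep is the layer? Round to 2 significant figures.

60 m

Heat input Q = F Δt = 152 × 1.97×10^6 s = 2.99×10^8 J/m².
Required areal heat capacity C = Q / ΔT = 2.38×10^8 J/(m²·K).
Depth D = C / (ρ c_p) = 2.38×10^8 / (1030 × 3860) = 59.8 m.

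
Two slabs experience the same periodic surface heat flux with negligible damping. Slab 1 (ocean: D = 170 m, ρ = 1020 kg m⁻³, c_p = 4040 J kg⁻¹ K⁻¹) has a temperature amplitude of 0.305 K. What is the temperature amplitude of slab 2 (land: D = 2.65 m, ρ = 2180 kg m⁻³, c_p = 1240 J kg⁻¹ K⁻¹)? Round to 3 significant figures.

29.8 K

C_ocean = 7.01×10^8 J/(m²·K); C_land = 7.16×10^6 J/(m²·K).
A ∝ 1/C ⇒ A_land = A_ocean × C_ocean/C_land = 0.305 × 97.8 = 29.8 K.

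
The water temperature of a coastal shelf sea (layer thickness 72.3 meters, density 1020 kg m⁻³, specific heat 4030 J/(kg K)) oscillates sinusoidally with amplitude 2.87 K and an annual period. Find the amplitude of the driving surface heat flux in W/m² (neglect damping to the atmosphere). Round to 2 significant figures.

170

Areal heat capacity C = ρ c_p D = 1020 × 4030 × 72.3 = 2.97×10^8 J/(m²·K).
ω = 2π / 3.15×10^7 s = 1.99×10^-7 s⁻¹.
Cω = 2.97×10^8 × 1.99×10^-7 = 59.2 W/(m²·K).
F₀ = A × Cω = 2.87 × 59.2 = 170 W/m².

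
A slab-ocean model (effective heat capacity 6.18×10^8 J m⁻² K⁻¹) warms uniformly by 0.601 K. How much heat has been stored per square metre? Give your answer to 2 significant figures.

Areal heat capacity C = 6.18×10^8 J m⁻² K⁻¹ (given).
ΔQ = C ΔT = 6.18×10^8 × 0.601 = 3.71×10^8 J/m².

3.7×10^8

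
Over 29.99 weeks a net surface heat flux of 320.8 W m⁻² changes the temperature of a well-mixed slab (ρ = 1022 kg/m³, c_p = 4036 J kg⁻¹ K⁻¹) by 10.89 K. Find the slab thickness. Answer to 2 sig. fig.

130 m

Heat input Q = F Δt = 320.8 × 1.81×10^7 s = 5.82×10^9 J/m².
Required areal heat capacity C = Q / ΔT = 5.34×10^8 J/(m²·K).
Depth D = C / (ρ c_p) = 5.34×10^8 / (1022 × 4036) = 130 m.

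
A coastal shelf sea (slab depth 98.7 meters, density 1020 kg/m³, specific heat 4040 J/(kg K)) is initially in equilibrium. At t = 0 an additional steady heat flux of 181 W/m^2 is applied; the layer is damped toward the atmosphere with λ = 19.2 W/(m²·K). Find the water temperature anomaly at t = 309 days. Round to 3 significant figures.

6.75 K

Areal heat capacity C = ρ c_p D = 1020 × 4040 × 98.7 = 4.07×10^8 J/(m^2 K).
τ = C / λ = 4.07×10^8 / 19.2 = 2.12×10^7 s.
Equilibrium anomaly ΔT_eq = F / λ = 181 / 19.2 = 9.43 K.
t = 309 days = 2.67×10^7 s, so t/τ = 1.26.
ΔT(t) = ΔT_eq (1 − e^(−t/τ)) = 9.43 × (1 − e^−1.26) = 6.75 K.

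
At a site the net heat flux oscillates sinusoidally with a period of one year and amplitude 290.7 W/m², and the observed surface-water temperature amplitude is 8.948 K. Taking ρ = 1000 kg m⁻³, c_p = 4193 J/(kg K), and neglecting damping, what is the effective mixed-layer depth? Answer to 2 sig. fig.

39 m

ω = 2π / 3.15×10^7 s = 1.99×10^-7 s⁻¹.
Required C = F₀ / (A ω) = 290.7 / (8.948 × 1.99×10^-7) = 1.63×10^8 J/(m²·K).
D = C / (ρ c_p) = 1.63×10^8 / (1000 × 4193) = 38.9 m.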